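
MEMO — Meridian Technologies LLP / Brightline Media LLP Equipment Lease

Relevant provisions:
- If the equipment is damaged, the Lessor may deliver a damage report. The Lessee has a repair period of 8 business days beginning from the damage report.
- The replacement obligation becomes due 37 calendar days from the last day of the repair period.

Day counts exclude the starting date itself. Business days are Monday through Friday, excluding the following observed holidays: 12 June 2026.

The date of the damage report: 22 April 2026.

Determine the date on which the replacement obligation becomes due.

10 June 2026

From Wednesday, 22 April 2026, 8 business days (Apr 23, Apr 24, Apr 27, Apr 28, Apr 29, Apr 30, May 1, May 4, skipping weekends) brings us to Monday, 4 May 2026, which is the last day of the repair period.
The date on which the replacement obligation becomes due: 37 calendar days after 4 May 2026 is 10 June 2026.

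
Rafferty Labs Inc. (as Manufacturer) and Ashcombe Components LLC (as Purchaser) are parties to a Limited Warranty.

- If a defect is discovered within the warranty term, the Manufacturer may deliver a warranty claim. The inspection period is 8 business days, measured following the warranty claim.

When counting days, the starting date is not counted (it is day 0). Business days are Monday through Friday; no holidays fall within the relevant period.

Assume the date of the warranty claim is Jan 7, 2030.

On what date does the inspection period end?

From Monday, Jan 7, 2030, 8 business days (Jan 8, Jan 9, Jan 10, Jan 11, Jan 14, Jan 15, Jan 16, Jan 17, skipping weekends) brings us to Thursday, Jan 17, 2030, which is the last day of the inspection period.

Jan 17, 2030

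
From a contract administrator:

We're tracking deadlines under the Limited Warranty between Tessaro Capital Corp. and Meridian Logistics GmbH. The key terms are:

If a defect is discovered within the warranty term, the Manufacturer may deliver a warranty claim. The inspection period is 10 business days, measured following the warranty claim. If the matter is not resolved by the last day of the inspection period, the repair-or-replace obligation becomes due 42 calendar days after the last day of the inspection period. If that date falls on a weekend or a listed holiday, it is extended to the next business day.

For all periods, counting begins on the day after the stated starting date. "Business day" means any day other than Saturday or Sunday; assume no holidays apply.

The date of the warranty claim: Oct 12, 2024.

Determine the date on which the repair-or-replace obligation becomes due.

The last day of the inspection period: 10 business days after Saturday, Oct 12, 2024, skipping weekends — Oct 14, Oct 15, Oct 16, Oct 17, Oct 18, Oct 21, Oct 22, Oct 23, Oct 24, Oct 25 — lands on Friday, Oct 25, 2024.
Adding 42 calendar days to Oct 25, 2024 gives Dec 6, 2024, which is the date on which the repair-or-replace obligation becomes due. Dec 6, 2024 is a Friday, so no roll-forward applies.

Dec 6, 2024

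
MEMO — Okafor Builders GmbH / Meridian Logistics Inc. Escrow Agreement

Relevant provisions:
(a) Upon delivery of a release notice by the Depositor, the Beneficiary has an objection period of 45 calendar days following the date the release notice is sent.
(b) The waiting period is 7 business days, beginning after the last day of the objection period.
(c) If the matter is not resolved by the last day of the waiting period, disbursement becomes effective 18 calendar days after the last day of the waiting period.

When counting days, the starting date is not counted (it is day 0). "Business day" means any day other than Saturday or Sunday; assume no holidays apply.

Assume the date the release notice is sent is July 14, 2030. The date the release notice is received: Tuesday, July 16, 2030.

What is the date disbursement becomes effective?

The last day of the objection period: 45 calendar days after July 14, 2030 is August 28, 2030.
The last day of the waiting period: counting 7 business days from Wednesday, August 28, 2030 (Aug 29, Aug 30, Sep 2, Sep 3, Sep 4, Sep 5, Sep 6, skipping weekends) reaches Friday, September 6, 2030.
Adding 18 calendar days to September 6, 2030 gives September 24, 2030, which is the date disbursement becomes effective.

September 24, 2030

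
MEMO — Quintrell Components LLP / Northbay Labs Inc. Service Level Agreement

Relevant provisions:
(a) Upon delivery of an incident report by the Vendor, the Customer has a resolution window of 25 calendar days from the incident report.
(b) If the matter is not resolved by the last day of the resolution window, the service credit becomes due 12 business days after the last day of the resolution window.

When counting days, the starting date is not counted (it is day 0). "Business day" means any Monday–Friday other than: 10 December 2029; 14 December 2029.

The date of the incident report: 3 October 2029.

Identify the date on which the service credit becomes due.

13 November 2029

Adding 25 calendar days to 3 October 2029 gives 28 October 2029, which is the last day of the resolution window.
The date on which the service credit becomes due: 12 business days after Sunday, 28 October 2029, skipping weekends — Oct 29, Oct 30, Oct 31, Nov 1, …, Nov 9, Nov 12, Nov 13 — lands on Tuesday, 13 November 2029.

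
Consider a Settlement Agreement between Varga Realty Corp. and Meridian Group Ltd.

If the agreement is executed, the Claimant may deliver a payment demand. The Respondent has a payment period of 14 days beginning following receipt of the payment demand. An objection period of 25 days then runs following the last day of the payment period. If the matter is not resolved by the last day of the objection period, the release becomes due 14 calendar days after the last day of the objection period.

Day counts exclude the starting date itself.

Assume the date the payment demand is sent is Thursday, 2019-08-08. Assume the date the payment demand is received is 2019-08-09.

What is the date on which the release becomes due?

2019-10-01

The last day of the payment period: 14 calendar days after 2019-08-09 is 2019-08-23.
The last day of the objection period: 25 calendar days after 2019-08-23 is 2019-09-17.
The date on which the release becomes due: 2019-09-17 + 14 days = 2019-10-01.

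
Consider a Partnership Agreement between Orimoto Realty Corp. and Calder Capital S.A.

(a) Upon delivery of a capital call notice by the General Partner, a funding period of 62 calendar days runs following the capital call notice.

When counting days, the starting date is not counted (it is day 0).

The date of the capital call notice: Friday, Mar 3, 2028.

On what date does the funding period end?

May 4, 2028

The last day of the funding period: Mar 3, 2028 + 62 days = May 4, 2028.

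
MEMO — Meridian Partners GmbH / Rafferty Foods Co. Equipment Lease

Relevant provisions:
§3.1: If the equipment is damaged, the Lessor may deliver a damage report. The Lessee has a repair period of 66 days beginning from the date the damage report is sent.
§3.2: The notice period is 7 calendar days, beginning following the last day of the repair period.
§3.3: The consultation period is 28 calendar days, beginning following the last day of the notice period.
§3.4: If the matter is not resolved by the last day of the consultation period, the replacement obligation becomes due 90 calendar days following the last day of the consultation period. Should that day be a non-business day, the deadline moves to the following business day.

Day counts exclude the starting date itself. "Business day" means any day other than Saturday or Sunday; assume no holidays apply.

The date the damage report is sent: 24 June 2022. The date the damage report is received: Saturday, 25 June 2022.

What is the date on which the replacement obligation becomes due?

Adding 66 calendar days to 24 June 2022 gives 29 August 2022, which is the last day of the repair period.
The last day of the notice period: 7 calendar days after 29 August 2022 is 5 September 2022.
The last day of the consultation period: 5 September 2022 + 28 days = 3 October 2022.
Adding 90 calendar days to 3 October 2022 gives 1 January 2023, which is the date on which the replacement obligation becomes due. That falls on a Sunday, so it rolls to the next business day, Monday, 2 January 2023.

2 January 2023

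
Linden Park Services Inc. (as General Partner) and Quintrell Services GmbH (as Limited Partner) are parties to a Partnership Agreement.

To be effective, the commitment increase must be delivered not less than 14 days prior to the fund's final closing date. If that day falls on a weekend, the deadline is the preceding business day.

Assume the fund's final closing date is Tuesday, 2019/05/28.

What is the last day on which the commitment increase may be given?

2019/05/14

Counting back 14 calendar days from 2019/05/28 gives 2019/05/14. That is a Tuesday, so no adjustment is needed.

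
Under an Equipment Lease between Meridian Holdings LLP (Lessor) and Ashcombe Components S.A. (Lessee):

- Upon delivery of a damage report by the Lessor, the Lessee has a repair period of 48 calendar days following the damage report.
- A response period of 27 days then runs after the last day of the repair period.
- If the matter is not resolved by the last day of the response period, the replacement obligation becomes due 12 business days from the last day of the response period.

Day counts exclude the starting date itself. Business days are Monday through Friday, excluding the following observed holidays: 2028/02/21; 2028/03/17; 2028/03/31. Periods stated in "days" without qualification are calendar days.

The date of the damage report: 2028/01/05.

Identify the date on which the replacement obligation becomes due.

2028/04/06

The last day of the repair period: 48 calendar days after 2028/01/05 is 2028/02/22.
Adding 27 calendar days to 2028/02/22 gives 2028/03/20, which is the last day of the response period.
The date on which the replacement obligation becomes due: counting 12 business days from Monday, 2028/03/20 (Mar 21, Mar 22, Mar 23, Mar 24, …, Apr 4, Apr 5, Apr 6, skipping weekends and the listed holiday on Mar 31) reaches Thursday, 2028/04/06.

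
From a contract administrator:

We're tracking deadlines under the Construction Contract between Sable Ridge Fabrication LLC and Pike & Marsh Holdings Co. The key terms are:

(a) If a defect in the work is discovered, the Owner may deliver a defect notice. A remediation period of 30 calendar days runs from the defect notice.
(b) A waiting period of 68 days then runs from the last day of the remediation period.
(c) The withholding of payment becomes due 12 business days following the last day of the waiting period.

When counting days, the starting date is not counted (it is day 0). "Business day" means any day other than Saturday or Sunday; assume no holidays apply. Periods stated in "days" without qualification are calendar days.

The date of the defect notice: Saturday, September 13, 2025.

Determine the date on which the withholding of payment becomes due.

The last day of the remediation period: September 13, 2025 + 30 days = October 13, 2025.
The last day of the waiting period: 68 calendar days after October 13, 2025 is December 20, 2025.
The date on which the withholding of payment becomes due: 12 business days after Saturday, December 20, 2025, skipping weekends — Dec 22, Dec 23, Dec 24, Dec 25, …, Jan 2, Jan 5, Jan 6 — lands on Tuesday, January 6, 2026.

January 6, 2026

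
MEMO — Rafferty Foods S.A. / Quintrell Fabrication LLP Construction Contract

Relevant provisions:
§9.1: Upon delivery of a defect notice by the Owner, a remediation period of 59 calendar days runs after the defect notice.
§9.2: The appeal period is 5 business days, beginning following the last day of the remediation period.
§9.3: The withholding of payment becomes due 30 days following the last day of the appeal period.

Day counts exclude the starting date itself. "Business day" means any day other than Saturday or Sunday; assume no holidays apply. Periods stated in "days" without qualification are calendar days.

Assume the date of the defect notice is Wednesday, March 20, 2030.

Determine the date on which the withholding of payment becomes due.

Adding 59 calendar days to March 20, 2030 gives May 18, 2030, which is the last day of the remediation period.
From Saturday, May 18, 2030, 5 business days (May 20, May 21, May 22, May 23, May 24, skipping weekends) brings us to Friday, May 24, 2030, which is the last day of the appeal period.
Adding 30 calendar days to May 24, 2030 gives June 23, 2030, which is the date on which the withholding of payment becomes due.

June 23, 2030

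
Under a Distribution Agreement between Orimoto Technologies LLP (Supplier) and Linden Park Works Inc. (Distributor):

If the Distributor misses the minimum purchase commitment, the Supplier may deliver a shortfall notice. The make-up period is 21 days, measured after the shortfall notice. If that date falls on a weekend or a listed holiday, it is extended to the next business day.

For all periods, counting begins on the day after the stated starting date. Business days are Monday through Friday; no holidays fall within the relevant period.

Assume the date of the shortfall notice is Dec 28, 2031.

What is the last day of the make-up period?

Adding 21 calendar days to Dec 28, 2031 gives Jan 18, 2032, which is the last day of the make-up period. That falls on a Sunday, so it rolls to the next business day, Monday, Jan 19, 2032.

Jan 19, 2032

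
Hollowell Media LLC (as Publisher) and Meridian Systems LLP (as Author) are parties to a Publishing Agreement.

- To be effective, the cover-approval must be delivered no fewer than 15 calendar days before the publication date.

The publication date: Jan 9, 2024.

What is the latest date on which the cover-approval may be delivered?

Counting back 15 calendar days from Jan 9, 2024 gives Dec 25, 2023.

Dec 25, 2023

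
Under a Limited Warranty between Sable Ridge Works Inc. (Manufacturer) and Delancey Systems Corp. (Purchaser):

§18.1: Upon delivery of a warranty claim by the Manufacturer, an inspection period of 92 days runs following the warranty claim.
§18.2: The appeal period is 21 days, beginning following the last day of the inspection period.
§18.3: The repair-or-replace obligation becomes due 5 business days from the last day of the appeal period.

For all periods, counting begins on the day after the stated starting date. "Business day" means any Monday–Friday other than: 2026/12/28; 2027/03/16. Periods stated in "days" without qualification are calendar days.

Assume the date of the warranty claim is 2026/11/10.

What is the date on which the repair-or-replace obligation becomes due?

2027/03/10

Adding 92 calendar days to 2026/11/10 gives 2027/02/10, which is the last day of the inspection period.
The last day of the appeal period: 2027/02/10 + 21 days = 2027/03/03.
From Wednesday, 2027/03/03, 5 business days (Mar 4, Mar 5, Mar 8, Mar 9, Mar 10, skipping weekends) brings us to Wednesday, 2027/03/10, which is the date on which the repair-or-replace obligation becomes due.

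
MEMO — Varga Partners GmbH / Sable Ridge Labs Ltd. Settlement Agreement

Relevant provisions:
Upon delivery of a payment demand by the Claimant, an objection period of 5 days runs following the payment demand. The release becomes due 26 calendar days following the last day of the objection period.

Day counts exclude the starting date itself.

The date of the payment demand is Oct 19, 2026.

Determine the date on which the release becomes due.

The last day of the objection period: Oct 19, 2026 + 5 days = Oct 24, 2026.
The date on which the release becomes due: Oct 24, 2026 + 26 days = Nov 19, 2026.

Nov 19, 2026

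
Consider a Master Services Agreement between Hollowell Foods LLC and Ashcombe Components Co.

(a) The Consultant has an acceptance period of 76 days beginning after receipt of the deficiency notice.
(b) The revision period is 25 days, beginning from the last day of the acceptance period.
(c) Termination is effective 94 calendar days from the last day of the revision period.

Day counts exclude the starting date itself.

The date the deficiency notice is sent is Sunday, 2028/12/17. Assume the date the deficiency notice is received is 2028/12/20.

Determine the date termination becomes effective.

2029/07/03

Adding 76 calendar days to 2028/12/20 gives 2029/03/06, which is the last day of the acceptance period.
The last day of the revision period: 2029/03/06 + 25 days = 2029/03/31.
Adding 94 calendar days to 2029/03/31 gives 2029/07/03, which is the date termination becomes effective.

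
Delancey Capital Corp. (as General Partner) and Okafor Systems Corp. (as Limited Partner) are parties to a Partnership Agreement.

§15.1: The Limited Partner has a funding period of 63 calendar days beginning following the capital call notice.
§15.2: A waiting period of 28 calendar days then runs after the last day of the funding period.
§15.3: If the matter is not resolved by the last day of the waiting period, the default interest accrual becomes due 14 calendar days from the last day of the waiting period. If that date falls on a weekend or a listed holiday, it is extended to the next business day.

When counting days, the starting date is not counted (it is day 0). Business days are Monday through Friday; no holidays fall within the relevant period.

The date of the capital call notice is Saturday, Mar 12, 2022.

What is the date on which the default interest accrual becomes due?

The last day of the funding period: Mar 12, 2022 + 63 days = May 14, 2022.
The last day of the waiting period: May 14, 2022 + 28 days = Jun 11, 2022.
The date on which the default interest accrual becomes due: Jun 11, 2022 + 14 days = Jun 25, 2022. That falls on a Saturday, so it rolls to the next business day, Monday, Jun 27, 2022.

Jun 27, 2022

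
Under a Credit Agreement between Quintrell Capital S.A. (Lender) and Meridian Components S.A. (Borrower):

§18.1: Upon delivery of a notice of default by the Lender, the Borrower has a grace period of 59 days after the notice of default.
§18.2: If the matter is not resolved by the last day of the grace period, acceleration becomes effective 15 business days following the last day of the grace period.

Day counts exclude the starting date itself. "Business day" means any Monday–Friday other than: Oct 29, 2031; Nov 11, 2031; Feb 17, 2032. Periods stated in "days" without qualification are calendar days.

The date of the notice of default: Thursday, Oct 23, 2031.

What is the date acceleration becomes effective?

Jan 9, 2032

The last day of the grace period: 59 calendar days after Oct 23, 2031 is Dec 21, 2031.
From Sunday, Dec 21, 2031, 15 business days (Dec 22, Dec 23, Dec 24, Dec 25, …, Jan 7, Jan 8, Jan 9, skipping weekends) brings us to Friday, Jan 9, 2032, which is the date acceleration becomes effective.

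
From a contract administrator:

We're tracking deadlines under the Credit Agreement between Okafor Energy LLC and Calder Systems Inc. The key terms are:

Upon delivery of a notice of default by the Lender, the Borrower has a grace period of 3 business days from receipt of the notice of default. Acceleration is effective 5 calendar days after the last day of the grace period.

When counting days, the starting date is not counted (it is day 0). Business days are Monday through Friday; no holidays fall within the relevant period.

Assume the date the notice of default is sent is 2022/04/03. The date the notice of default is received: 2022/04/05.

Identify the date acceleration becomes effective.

2022/04/13

From Tuesday, 2022/04/05, 3 business days (Apr 6, Apr 7, Apr 8, skipping weekends) brings us to Friday, 2022/04/08, which is the last day of the grace period.
The date acceleration becomes effective: 2022/04/08 + 5 days = 2022/04/13.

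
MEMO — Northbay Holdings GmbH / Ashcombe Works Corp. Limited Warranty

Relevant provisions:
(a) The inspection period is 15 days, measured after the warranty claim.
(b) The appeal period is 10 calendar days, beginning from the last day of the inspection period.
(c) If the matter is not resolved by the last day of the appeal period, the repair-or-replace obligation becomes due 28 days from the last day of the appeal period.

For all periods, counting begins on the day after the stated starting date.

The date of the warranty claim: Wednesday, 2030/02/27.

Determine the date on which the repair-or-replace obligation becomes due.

The last day of the inspection period: 2030/02/27 + 15 days = 2030/03/14.
The last day of the appeal period: 2030/03/14 + 10 days = 2030/03/24.
Adding 28 calendar days to 2030/03/24 gives 2030/04/21, which is the date on which the repair-or-replace obligation becomes due.

2030/04/21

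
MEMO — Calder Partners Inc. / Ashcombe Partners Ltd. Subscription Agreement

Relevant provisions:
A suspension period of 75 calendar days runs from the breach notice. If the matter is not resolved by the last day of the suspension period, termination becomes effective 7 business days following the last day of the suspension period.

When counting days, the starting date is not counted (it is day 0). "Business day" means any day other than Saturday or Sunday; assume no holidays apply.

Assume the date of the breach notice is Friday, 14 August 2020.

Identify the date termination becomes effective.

Adding 75 calendar days to 14 August 2020 gives 28 October 2020, which is the last day of the suspension period.
The date termination becomes effective: counting 7 business days from Wednesday, 28 October 2020 (Oct 29, Oct 30, Nov 2, Nov 3, Nov 4, Nov 5, Nov 6, skipping weekends) reaches Friday, 6 November 2020.

6 November 2020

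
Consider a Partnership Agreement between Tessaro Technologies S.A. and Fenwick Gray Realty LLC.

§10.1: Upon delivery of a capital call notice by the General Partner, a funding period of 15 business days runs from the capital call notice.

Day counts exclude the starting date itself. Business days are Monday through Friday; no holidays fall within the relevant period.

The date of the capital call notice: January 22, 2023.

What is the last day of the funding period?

The last day of the funding period: 15 business days after Sunday, January 22, 2023, skipping weekends — Jan 23, Jan 24, Jan 25, Jan 26, …, Feb 8, Feb 9, Feb 10 — lands on Friday, February 10, 2023.

February 10, 2023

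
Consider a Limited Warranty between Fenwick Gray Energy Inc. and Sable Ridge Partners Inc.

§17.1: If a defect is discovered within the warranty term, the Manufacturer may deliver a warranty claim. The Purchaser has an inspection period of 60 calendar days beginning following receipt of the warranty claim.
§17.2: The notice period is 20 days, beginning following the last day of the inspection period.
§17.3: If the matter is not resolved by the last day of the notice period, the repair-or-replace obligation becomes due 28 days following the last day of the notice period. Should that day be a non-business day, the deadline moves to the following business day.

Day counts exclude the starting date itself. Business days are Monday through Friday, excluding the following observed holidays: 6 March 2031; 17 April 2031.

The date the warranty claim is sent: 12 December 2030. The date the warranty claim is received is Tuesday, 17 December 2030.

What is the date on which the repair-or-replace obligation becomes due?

The last day of the inspection period: 17 December 2030 + 60 days = 15 February 2031.
Adding 20 calendar days to 15 February 2031 gives 7 March 2031, which is the last day of the notice period.
The date on which the repair-or-replace obligation becomes due: 28 calendar days after 7 March 2031 is 4 April 2031. 4 April 2031 is a Friday and is not a listed holiday, so no roll-forward applies.

4 April 2031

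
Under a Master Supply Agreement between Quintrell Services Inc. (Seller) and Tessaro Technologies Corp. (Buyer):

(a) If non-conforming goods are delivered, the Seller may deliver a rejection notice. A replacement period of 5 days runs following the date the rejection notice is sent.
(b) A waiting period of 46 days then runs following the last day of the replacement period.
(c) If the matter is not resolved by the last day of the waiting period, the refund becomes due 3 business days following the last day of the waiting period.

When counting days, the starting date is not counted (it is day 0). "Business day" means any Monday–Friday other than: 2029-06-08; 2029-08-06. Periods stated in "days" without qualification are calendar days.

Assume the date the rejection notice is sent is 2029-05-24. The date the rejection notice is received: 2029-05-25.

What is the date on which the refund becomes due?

The last day of the replacement period: 2029-05-24 + 5 days = 2029-05-29.
The last day of the waiting period: 2029-05-29 + 46 days = 2029-07-14.
The date on which the refund becomes due: counting 3 business days from Saturday, 2029-07-14 (Jul 16, Jul 17, Jul 18, skipping weekends) reaches Wednesday, 2029-07-18.

2029-07-18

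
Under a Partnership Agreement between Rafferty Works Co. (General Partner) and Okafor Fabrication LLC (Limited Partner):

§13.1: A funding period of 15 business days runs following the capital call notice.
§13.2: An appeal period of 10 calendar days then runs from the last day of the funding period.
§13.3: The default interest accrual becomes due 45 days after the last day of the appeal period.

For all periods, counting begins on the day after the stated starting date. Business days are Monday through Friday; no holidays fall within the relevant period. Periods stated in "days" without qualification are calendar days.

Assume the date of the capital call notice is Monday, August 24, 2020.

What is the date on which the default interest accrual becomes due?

November 8, 2020

The last day of the funding period: 15 business days after Monday, August 24, 2020, skipping weekends — Aug 25, Aug 26, Aug 27, Aug 28, …, Sep 10, Sep 11, Sep 14 — lands on Monday, September 14, 2020.
The last day of the appeal period: September 14, 2020 + 10 days = September 24, 2020.
The date on which the default interest accrual becomes due: 45 calendar days after September 24, 2020 is November 8, 2020.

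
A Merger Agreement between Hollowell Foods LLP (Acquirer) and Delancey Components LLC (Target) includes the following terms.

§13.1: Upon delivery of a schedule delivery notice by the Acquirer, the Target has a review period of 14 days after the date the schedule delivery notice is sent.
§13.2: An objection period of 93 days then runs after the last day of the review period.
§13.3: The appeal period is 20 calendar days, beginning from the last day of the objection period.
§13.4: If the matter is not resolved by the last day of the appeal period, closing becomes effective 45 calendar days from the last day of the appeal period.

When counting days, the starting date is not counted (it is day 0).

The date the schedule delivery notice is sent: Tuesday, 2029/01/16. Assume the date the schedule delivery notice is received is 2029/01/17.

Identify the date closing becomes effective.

The last day of the review period: 2029/01/16 + 14 days = 2029/01/30.
The last day of the objection period: 93 calendar days after 2029/01/30 is 2029/05/03.
The last day of the appeal period: 20 calendar days after 2029/05/03 is 2029/05/23.
Adding 45 calendar days to 2029/05/23 gives 2029/07/07, which is the date closing becomes effective.

2029/07/07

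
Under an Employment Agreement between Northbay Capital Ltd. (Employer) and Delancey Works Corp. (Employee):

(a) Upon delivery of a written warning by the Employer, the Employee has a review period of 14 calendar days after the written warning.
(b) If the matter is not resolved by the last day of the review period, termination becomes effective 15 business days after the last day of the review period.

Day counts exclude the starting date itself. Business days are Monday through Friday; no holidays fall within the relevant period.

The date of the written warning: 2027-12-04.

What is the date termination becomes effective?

The last day of the review period: 14 calendar days after 2027-12-04 is 2027-12-18.
The date termination becomes effective: counting 15 business days from Saturday, 2027-12-18 (Dec 20, Dec 21, Dec 22, Dec 23, …, Jan 5, Jan 6, Jan 7, skipping weekends) reaches Friday, 2028-01-07.

2028-01-07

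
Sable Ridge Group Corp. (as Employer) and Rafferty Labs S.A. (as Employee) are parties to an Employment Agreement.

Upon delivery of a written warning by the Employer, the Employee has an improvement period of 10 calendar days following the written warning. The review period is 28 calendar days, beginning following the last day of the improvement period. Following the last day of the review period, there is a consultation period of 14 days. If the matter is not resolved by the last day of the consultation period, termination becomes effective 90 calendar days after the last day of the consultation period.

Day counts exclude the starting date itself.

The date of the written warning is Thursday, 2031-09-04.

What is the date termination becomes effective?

The last day of the improvement period: 10 calendar days after 2031-09-04 is 2031-09-14.
Adding 28 calendar days to 2031-09-14 gives 2031-10-12, which is the last day of the review period.
The last day of the consultation period: 2031-10-12 + 14 days = 2031-10-26.
The date termination becomes effective: 2031-10-26 + 90 days = 2032-01-24.

2032-01-24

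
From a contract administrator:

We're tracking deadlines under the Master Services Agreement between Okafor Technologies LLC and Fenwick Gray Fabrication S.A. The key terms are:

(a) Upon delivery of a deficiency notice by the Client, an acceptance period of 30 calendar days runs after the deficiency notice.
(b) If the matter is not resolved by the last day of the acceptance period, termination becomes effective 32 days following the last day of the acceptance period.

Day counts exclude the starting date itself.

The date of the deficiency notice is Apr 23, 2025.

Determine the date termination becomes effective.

The last day of the acceptance period: 30 calendar days after Apr 23, 2025 is May 23, 2025.
Adding 32 calendar days to May 23, 2025 gives Jun 24, 2025, which is the date termination becomes effective.

Jun 24, 2025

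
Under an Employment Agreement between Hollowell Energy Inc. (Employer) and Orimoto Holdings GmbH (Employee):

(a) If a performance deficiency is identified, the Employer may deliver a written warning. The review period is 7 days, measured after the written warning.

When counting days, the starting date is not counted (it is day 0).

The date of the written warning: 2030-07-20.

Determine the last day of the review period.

2030-07-27

The last day of the review period: 2030-07-20 + 7 days = 2030-07-27.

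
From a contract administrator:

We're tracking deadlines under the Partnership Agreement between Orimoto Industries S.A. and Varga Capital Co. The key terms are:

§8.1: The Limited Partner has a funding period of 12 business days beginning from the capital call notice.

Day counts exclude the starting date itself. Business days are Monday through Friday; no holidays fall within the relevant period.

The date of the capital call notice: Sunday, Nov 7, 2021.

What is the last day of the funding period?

From Sunday, Nov 7, 2021, 12 business days (Nov 8, Nov 9, Nov 10, Nov 11, …, Nov 19, Nov 22, Nov 23, skipping weekends) brings us to Tuesday, Nov 23, 2021, which is the last day of the funding period.

Nov 23, 2021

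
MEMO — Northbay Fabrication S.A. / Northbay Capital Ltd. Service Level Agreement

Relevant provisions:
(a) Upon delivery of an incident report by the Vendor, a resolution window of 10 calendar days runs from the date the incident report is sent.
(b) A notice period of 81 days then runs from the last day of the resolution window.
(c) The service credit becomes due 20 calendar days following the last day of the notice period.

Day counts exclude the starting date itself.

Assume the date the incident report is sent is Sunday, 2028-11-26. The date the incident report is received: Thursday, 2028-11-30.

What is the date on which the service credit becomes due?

The last day of the resolution window: 2028-11-26 + 10 days = 2028-12-06.
The last day of the notice period: 2028-12-06 + 81 days = 2029-02-25.
The date on which the service credit becomes due: 2029-02-25 + 20 days = 2029-03-17.

2029-03-17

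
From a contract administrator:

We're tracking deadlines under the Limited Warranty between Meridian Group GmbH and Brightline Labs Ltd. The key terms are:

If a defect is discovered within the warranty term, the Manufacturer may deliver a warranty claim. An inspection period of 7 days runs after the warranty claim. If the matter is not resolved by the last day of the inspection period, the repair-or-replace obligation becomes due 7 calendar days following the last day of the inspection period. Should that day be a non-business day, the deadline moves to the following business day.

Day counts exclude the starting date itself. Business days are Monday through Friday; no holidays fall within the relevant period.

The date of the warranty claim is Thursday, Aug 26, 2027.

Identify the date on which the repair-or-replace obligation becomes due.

Sep 9, 2027

Adding 7 calendar days to Aug 26, 2027 gives Sep 2, 2027, which is the last day of the inspection period.
The date on which the repair-or-replace obligation becomes due: 7 calendar days after Sep 2, 2027 is Sep 9, 2027. Sep 9, 2027 is a Thursday, so no roll-forward applies.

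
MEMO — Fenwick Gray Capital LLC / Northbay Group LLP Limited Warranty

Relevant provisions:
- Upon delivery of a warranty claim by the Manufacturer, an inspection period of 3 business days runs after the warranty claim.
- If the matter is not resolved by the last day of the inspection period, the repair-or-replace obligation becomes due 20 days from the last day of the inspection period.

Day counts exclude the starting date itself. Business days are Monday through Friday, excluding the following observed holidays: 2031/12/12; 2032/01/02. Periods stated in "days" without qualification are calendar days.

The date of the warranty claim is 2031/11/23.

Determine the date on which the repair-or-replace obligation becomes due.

The last day of the inspection period: 3 business days after Sunday, 2031/11/23, skipping weekends — Nov 24, Nov 25, Nov 26 — lands on Wednesday, 2031/11/26.
The date on which the repair-or-replace obligation becomes due: 2031/11/26 + 20 days = 2031/12/16.

2031/12/16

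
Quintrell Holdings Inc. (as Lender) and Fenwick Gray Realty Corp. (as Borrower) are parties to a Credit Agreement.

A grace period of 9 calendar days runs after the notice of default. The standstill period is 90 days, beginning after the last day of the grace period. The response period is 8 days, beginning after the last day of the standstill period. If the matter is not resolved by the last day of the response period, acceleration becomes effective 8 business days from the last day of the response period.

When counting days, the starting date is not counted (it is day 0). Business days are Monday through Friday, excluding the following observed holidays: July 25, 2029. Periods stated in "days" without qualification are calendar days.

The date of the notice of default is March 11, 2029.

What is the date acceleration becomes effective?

July 6, 2029

The last day of the grace period: 9 calendar days after March 11, 2029 is March 20, 2029.
The last day of the standstill period: 90 calendar days after March 20, 2029 is June 18, 2029.
Adding 8 calendar days to June 18, 2029 gives June 26, 2029, which is the last day of the response period.
The date acceleration becomes effective: 8 business days after Tuesday, June 26, 2029, skipping weekends — Jun 27, Jun 28, Jun 29, Jul 2, Jul 3, Jul 4, Jul 5, Jul 6 — lands on Friday, July 6, 2029.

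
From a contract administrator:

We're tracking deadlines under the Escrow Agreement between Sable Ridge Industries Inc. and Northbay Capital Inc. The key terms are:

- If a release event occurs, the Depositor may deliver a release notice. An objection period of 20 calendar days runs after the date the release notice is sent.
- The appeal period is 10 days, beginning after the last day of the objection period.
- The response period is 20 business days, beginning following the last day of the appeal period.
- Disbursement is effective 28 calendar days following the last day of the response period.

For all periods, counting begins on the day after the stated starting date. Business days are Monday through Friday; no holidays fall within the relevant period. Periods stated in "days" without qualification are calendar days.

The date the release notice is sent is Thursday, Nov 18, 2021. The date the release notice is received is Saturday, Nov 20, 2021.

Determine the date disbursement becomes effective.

The last day of the objection period: Nov 18, 2021 + 20 days = Dec 8, 2021.
The last day of the appeal period: 10 calendar days after Dec 8, 2021 is Dec 18, 2021.
From Saturday, Dec 18, 2021, 20 business days (Dec 20, Dec 21, Dec 22, Dec 23, …, Jan 12, Jan 13, Jan 14, skipping weekends) brings us to Friday, Jan 14, 2022, which is the last day of the response period.
The date disbursement becomes effective: 28 calendar days after Jan 14, 2022 is Feb 11, 2022.

Feb 11, 2022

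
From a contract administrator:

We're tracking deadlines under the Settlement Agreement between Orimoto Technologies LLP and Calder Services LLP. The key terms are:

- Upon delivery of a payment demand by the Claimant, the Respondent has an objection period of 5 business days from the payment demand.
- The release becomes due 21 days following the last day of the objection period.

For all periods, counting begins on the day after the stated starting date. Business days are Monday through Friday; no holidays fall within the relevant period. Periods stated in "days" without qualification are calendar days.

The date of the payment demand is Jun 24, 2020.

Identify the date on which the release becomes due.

Jul 22, 2020

From Wednesday, Jun 24, 2020, 5 business days (Jun 25, Jun 26, Jun 29, Jun 30, Jul 1, skipping weekends) brings us to Wednesday, Jul 1, 2020, which is the last day of the objection period.
The date on which the release becomes due: Jul 1, 2020 + 21 days = Jul 22, 2020.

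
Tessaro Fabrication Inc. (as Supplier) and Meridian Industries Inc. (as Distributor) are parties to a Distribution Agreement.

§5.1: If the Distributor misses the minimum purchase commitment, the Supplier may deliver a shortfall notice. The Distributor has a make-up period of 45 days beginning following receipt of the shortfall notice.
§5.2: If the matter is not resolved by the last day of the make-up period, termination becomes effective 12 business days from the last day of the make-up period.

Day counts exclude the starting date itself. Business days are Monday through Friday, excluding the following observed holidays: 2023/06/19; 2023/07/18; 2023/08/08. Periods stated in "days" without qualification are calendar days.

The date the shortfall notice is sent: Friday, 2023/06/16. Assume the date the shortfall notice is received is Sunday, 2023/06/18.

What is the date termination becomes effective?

2023/08/21

The last day of the make-up period: 45 calendar days after 2023/06/18 is 2023/08/02.
The date termination becomes effective: counting 12 business days from Wednesday, 2023/08/02 (Aug 3, Aug 4, Aug 7, Aug 9, …, Aug 17, Aug 18, Aug 21, skipping weekends and the listed holiday on Aug 8) reaches Monday, 2023/08/21.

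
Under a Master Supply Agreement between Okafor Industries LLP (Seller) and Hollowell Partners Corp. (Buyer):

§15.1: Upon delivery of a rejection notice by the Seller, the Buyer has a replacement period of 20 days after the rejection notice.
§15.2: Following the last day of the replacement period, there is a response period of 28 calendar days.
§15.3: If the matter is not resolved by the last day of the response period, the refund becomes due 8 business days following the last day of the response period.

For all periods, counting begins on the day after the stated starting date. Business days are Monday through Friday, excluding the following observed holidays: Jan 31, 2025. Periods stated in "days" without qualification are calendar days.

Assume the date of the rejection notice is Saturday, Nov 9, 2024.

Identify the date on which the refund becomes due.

Jan 8, 2025

Adding 20 calendar days to Nov 9, 2024 gives Nov 29, 2024, which is the last day of the replacement period.
Adding 28 calendar days to Nov 29, 2024 gives Dec 27, 2024, which is the last day of the response period.
From Friday, Dec 27, 2024, 8 business days (Dec 30, Dec 31, Jan 1, Jan 2, Jan 3, Jan 6, Jan 7, Jan 8, skipping weekends) brings us to Wednesday, Jan 8, 2025, which is the date on which the refund becomes due.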